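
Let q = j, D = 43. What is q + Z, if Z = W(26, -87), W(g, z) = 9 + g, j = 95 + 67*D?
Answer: 3011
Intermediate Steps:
j = 2976 (j = 95 + 67*43 = 95 + 2881 = 2976)
q = 2976
Z = 35 (Z = 9 + 26 = 35)
q + Z = 2976 + 35 = 3011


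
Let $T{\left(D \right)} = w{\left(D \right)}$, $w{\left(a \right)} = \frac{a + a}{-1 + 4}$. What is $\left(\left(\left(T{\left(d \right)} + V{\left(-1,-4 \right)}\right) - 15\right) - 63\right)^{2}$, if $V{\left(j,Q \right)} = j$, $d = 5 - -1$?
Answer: $5625$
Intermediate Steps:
$d = 6$ ($d = 5 + 1 = 6$)
$w{\left(a \right)} = \frac{2 a}{3}$
$T{\left(D \right)} = \frac{2 D}{3}$
$\left(\left(\left(T{\left(d \right)} + V{\left(-1,-4 \right)}\right) - 15\right) - 63\right)^{2} = \left(\left(\left(\frac{2}{3} \cdot 6 - 1\right) - 15\right) - 63\right)^{2} = \left(\left(\left(4 - 1\right) - 15\right) - 63\right)^{2} = \left(\left(3 - 15\right) - 63\right)^{2} = \left(-12 - 63\right)^{2} = \left(-75\right)^{2} = 5625$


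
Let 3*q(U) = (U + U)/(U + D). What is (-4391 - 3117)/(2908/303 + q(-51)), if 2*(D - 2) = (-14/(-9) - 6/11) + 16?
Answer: -4560085158/6339035 ≈ -719.37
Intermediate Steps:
D = 1040/99 (D = 2 + ((-14/(-9) - 6/11) + 16)/2 = 2 + ((-14*(-1/9) - 6*1/11) + 16)/2 = 2 + ((14/9 - 6/11) + 16)/2 = 2 + (100/99 + 16)/2 = 2 + (1/2)*(1684/99) = 2 + 842/99 = 1040/99 ≈ 10.505)
q(U) = 2*U/(3*(1040/99 + U)) (q(U) = ((U + U)/(U + 1040/99))/3 = ((2*U)/(1040/99 + U))/3 = (2*U/(1040/99 + U))/3 = 2*U/(3*(1040/99 + U)))
(-4391 - 3117)/(2908/303 + q(-51)) = (-4391 - 3117)/(2908/303 + 66*(-51)/(1040 + 99*(-51))) = -7508/(2908*(1/303) + 66*(-51)/(1040 - 5049)) = -7508/(2908/303 + 66*(-51)/(-4009)) = -7508/(2908/303 + 66*(-51)*(-1/4009)) = -7508/(2908/303 + 3366/4009) = -7508/12678070/1214727 = -7508*1214727/12678070 = -4560085158/6339035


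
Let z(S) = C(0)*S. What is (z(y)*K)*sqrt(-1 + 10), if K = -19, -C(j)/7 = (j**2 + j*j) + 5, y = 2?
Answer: 3990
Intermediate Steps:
C(j) = -35 - 14*j**2 (C(j) = -7*((j**2 + j*j) + 5) = -7*((j**2 + j**2) + 5) = -7*(2*j**2 + 5) = -7*(5 + 2*j**2) = -35 - 14*j**2)
z(S) = -35*S (z(S) = (-35 - 14*0**2)*S = (-35 - 14*0)*S = (-35 + 0)*S = -35*S)
(z(y)*K)*sqrt(-1 + 10) = (-35*2*(-19))*sqrt(-1 + 10) = (-70*(-19))*sqrt(9) = 1330*3 = 3990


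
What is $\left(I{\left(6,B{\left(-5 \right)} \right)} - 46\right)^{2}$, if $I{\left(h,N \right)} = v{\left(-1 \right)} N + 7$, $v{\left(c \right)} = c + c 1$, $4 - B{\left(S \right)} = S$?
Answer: $3249$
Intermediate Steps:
$B{\left(S \right)} = 4 - S$
$v{\left(c \right)} = 2 c$ ($v{\left(c \right)} = c + c = 2 c$)
$I{\left(h,N \right)} = 7 - 2 N$ ($I{\left(h,N \right)} = 2 \left(-1\right) N + 7 = - 2 N + 7 = 7 - 2 N$)
$\left(I{\left(6,B{\left(-5 \right)} \right)} - 46\right)^{2} = \left(\left(7 - 2 \left(4 - -5\right)\right) - 46\right)^{2} = \left(\left(7 - 2 \left(4 + 5\right)\right) - 46\right)^{2} = \left(\left(7 - 18\right) - 46\right)^{2} = \left(-11 - 46\right)^{2} = \left(-57\right)^{2} = 3249$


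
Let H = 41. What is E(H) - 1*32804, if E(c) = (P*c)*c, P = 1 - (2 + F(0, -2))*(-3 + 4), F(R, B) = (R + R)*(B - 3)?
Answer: -34485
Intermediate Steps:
F(R, B) = 2*R*(-3 + B) (F(R, B) = (2*R)*(-3 + B) = 2*R*(-3 + B))
P = -1 (P = 1 - (2 + 2*0*(-3 - 2))*(-3 + 4) = 1 - (2 + 2*0*(-5)) = 1 - (2 + 0) = 1 - 2 = -1)
E(c) = -c² (E(c) = (-c)*c = -c²)
E(H) - 1*32804 = -1*41² - 1*32804 = -1*1681 - 32804 = -1681 - 32804 = -34485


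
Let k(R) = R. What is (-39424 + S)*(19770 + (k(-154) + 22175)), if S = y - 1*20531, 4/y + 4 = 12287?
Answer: -30776031664451/12283 ≈ -2.5056e+9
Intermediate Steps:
y = 4/12283 (y = 4/(-4 + 12287) = 4/12283 ≈ 0.00032565)
S = -252182269/12283 (S = 4/12283 - 1*20531 = 4/12283 - 20531 = -252182269/12283 ≈ -20531.)
(-39424 + S)*(19770 + (k(-154) + 22175)) = (-39424 - 252182269/12283)*(19770 + (-154 + 22175)) = -736427261*(19770 + 22021)/12283 = -736427261/12283*41791 = -30776031664451/12283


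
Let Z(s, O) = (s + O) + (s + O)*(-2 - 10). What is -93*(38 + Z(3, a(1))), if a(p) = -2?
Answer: -2511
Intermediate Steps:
Z(s, O) = -11*O - 11*s (Z(s, O) = (O + s) + (O + s)*(-12) = (O + s) + (-12*O - 12*s) = -11*O - 11*s)
-93*(38 + Z(3, a(1))) = -93*(38 + (-11*(-2) - 11*3)) = -93*(38 + (22 - 33)) = -93*(38 - 11) = -93*27 = -2511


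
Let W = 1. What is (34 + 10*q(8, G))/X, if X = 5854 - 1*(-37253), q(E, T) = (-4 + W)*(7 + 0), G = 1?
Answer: -176/43107 ≈ -0.0040829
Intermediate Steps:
q(E, T) = -21 (q(E, T) = (-4 + 1)*(7 + 0) = -3*7 = -21)
X = 43107 (X = 5854 + 37253 = 43107)
(34 + 10*q(8, G))/X = (34 + 10*(-21))/43107 = (34 - 210)*(1/43107) = -176*1/43107 = -176/43107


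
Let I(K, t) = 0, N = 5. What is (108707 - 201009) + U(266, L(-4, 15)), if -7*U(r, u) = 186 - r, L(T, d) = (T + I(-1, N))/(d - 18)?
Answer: -646034/7 ≈ -92291.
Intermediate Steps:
L(T, d) = T/(-18 + d) (L(T, d) = (T + 0)/(d - 18) = T/(-18 + d))
U(r, u) = -186/7 + r/7 (U(r, u) = -(186 - r)/7 = -186/7 + r/7)
(108707 - 201009) + U(266, L(-4, 15)) = (108707 - 201009) + (-186/7 + (⅐)*266) = -92302 + (-186/7 + 38) = -92302 + 80/7 = -646034/7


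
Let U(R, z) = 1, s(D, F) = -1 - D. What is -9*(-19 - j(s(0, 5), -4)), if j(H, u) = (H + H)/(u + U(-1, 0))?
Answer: 177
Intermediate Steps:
j(H, u) = 2*H/(1 + u) (j(H, u) = (H + H)/(u + 1) = (2*H)/(1 + u) = 2*H/(1 + u))
-9*(-19 - j(s(0, 5), -4)) = -9*(-19 - 2*(-1 - 1*0)/(1 - 4)) = -9*(-19 - 2*(-1 + 0)/(-3)) = -9*(-19 - 2*(-1)*(-1)/3) = -9*(-19 - 1*⅔) = -9*(-19 - ⅔) = -9*(-59/3) = 177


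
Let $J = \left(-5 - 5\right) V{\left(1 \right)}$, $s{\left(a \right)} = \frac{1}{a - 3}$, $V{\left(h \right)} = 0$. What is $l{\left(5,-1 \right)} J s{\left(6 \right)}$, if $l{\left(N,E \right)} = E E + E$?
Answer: $0$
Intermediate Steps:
$l{\left(N,E \right)} = E + E^{2}$ ($l{\left(N,E \right)} = E^{2} + E = E + E^{2}$)
$s{\left(a \right)} = \frac{1}{-3 + a}$
$J = 0$ ($J = \left(-5 - 5\right) 0 = \left(-10\right) 0 = 0$)
$l{\left(5,-1 \right)} J s{\left(6 \right)} = \frac{- (1 - 1) 0}{-3 + 6} = \frac{\left(-1\right) 0 \cdot 0}{3} = 0 \cdot 0 \cdot \frac{1}{3} = 0 \cdot \frac{1}{3} = 0$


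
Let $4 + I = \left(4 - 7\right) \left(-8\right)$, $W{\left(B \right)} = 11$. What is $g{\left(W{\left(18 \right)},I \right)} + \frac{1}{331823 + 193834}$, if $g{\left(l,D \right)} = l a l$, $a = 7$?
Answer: $\frac{445231480}{525657} \approx 847.0$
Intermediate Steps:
$I = 20$ ($I = -4 + \left(4 - 7\right) \left(-8\right) = -4 - -24 = -4 + 24 = 20$)
$g{\left(l,D \right)} = 7 l^{2}$ ($g{\left(l,D \right)} = l 7 l = 7 l l = 7 l^{2}$)
$g{\left(W{\left(18 \right)},I \right)} + \frac{1}{331823 + 193834} = 7 \cdot 11^{2} + \frac{1}{331823 + 193834} = 7 \cdot 121 + \frac{1}{525657} = 847 + \frac{1}{525657} = \frac{445231480}{525657}$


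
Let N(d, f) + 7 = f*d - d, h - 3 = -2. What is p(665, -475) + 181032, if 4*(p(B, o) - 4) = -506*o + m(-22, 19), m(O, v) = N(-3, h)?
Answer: 964487/4 ≈ 2.4112e+5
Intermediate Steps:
h = 1 (h = 3 - 2 = 1)
N(d, f) = -7 - d + d*f (N(d, f) = -7 + (f*d - d) = -7 + (d*f - d) = -7 + (-d + d*f) = -7 - d + d*f)
m(O, v) = -7 (m(O, v) = -7 - 1*(-3) - 3*1 = -7 + 3 - 3 = -7)
p(B, o) = 9/4 - 253*o/2 (p(B, o) = 4 + (-506*o - 7)/4 = 4 + (-7 - 506*o)/4 = 4 + (-7/4 - 253*o/2) = 9/4 - 253*o/2)
p(665, -475) + 181032 = (9/4 - 253/2*(-475)) + 181032 = (9/4 + 120175/2) + 181032 = 240359/4 + 181032 = 964487/4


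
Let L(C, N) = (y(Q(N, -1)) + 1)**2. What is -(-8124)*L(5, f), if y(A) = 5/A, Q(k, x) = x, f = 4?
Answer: 129984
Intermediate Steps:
L(C, N) = 16 (L(C, N) = (5/(-1) + 1)**2 = (5*(-1) + 1)**2 = (-5 + 1)**2 = (-4)**2 = 16)
-(-8124)*L(5, f) = -(-8124)*16 = -677*(-192) = 129984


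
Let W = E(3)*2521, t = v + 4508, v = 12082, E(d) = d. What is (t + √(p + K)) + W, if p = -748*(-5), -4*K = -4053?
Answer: 24153 + √19013/2 ≈ 24222.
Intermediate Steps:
K = 4053/4 (K = -¼*(-4053) = 4053/4 ≈ 1013.3)
t = 16590 (t = 12082 + 4508 = 16590)
p = 3740
W = 7563 (W = 3*2521 = 7563)
(t + √(p + K)) + W = (16590 + √(3740 + 4053/4)) + 7563 = (16590 + √(19013/4)) + 7563 = (16590 + √19013/2) + 7563 = 24153 + √19013/2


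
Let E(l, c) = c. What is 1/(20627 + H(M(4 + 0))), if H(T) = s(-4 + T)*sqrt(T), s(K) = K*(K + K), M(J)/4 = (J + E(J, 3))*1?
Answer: 20627/388314217 - 2304*sqrt(7)/388314217 ≈ 3.7421e-5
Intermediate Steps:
M(J) = 12 + 4*J (M(J) = 4*((J + 3)*1) = 4*((3 + J)*1) = 4*(3 + J) = 12 + 4*J)
s(K) = 2*K**2 (s(K) = K*(2*K) = 2*K**2)
H(T) = 2*sqrt(T)*(-4 + T)**2 (H(T) = (2*(-4 + T)**2)*sqrt(T) = 2*sqrt(T)*(-4 + T)**2)
1/(20627 + H(M(4 + 0))) = 1/(20627 + 2*sqrt(12 + 4*(4 + 0))*(-4 + (12 + 4*(4 + 0)))**2) = 1/(20627 + 2*sqrt(12 + 4*4)*(-4 + (12 + 4*4))**2) = 1/(20627 + 2*sqrt(12 + 16)*(-4 + (12 + 16))**2) = 1/(20627 + 2*sqrt(28)*(-4 + 28)**2) = 1/(20627 + 2*(2*sqrt(7))*24**2) = 1/(20627 + 2*(2*sqrt(7))*576) = 1/(20627 + 2304*sqrt(7))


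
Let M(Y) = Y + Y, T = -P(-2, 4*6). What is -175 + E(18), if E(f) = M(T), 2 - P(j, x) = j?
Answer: -183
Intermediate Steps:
P(j, x) = 2 - j
T = -4 (T = -(2 - 1*(-2)) = -(2 + 2) = -1*4 = -4)
M(Y) = 2*Y
E(f) = -8 (E(f) = 2*(-4) = -8)
-175 + E(18) = -175 - 8 = -183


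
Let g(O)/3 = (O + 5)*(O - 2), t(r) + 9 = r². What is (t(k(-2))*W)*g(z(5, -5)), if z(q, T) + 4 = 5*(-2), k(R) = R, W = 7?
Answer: -15120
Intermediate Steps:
z(q, T) = -14 (z(q, T) = -4 + 5*(-2) = -4 - 10 = -14)
t(r) = -9 + r²
g(O) = 3*(-2 + O)*(5 + O) (g(O) = 3*((O + 5)*(O - 2)) = 3*((5 + O)*(-2 + O)) = 3*((-2 + O)*(5 + O)) = 3*(-2 + O)*(5 + O))
(t(k(-2))*W)*g(z(5, -5)) = ((-9 + (-2)²)*7)*(-30 + 3*(-14)² + 9*(-14)) = ((-9 + 4)*7)*(-30 + 3*196 - 126) = (-5*7)*(-30 + 588 - 126) = -35*432 = -15120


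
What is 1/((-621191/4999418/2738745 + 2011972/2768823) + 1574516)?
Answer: 1404114347088495090/2210801525623447223555341 ≈ 6.3512e-7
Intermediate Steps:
1/((-621191/4999418/2738745 + 2011972/2768823) + 1574516) = 1/((-621191*1/4999418*(1/2738745) + 2011972*(1/2768823)) + 1574516) = 1/((-621191/4999418*1/2738745 + 2011972/2768823) + 1574516) = 1/((-621191/13692131050410 + 2011972/2768823) + 1574516) = 1/(1020303058288428901/1404114347088495090 + 1574516) = 1/(2210801525623447223555341/1404114347088495090) = 1404114347088495090/2210801525623447223555341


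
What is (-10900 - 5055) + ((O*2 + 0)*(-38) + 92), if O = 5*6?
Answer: -18143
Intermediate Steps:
O = 30
(-10900 - 5055) + ((O*2 + 0)*(-38) + 92) = (-10900 - 5055) + ((30*2 + 0)*(-38) + 92) = -15955 + ((60 + 0)*(-38) + 92) = -15955 + (60*(-38) + 92) = -15955 + (-2280 + 92) = -15955 - 2188 = -18143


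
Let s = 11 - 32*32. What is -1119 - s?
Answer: -106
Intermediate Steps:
s = -1013 (s = 11 - 1024 = -1013)
-1119 - s = -1119 - 1*(-1013) = -1119 + 1013 = -106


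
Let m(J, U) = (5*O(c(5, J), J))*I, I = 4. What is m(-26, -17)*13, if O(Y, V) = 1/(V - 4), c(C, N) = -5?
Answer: -26/3 ≈ -8.6667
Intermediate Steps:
O(Y, V) = 1/(-4 + V)
m(J, U) = 20/(-4 + J) (m(J, U) = (5/(-4 + J))*4 = 20/(-4 + J))
m(-26, -17)*13 = (20/(-4 - 26))*13 = (20/(-30))*13 = (20*(-1/30))*13 = -⅔*13 = -26/3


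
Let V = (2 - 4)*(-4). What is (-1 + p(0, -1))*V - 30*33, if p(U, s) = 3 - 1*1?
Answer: -982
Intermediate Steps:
p(U, s) = 2 (p(U, s) = 3 - 1 = 2)
V = 8 (V = -2*(-4) = 8)
(-1 + p(0, -1))*V - 30*33 = (-1 + 2)*8 - 30*33 = 1*8 - 990 = 8 - 990 = -982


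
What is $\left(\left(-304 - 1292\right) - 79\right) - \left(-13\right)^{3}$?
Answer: $522$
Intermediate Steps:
$\left(\left(-304 - 1292\right) - 79\right) - \left(-13\right)^{3} = \left(-1596 - 79\right) - -2197 = -1675 + 2197 = 522$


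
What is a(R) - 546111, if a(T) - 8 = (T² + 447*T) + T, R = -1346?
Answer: 662605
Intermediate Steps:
a(T) = 8 + T² + 448*T (a(T) = 8 + ((T² + 447*T) + T) = 8 + (T² + 448*T) = 8 + T² + 448*T)
a(R) - 546111 = (8 + (-1346)² + 448*(-1346)) - 546111 = (8 + 1811716 - 603008) - 546111 = 1208716 - 546111 = 662605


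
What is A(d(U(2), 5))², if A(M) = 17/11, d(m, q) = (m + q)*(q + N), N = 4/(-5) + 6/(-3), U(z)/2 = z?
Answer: 289/121 ≈ 2.3884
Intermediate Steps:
U(z) = 2*z
N = -14/5 (N = 4*(-⅕) + 6*(-⅓) = -⅘ - 2 = -14/5 ≈ -2.8000)
d(m, q) = (-14/5 + q)*(m + q) (d(m, q) = (m + q)*(q - 14/5) = (m + q)*(-14/5 + q) = (-14/5 + q)*(m + q))
A(M) = 17/11 (A(M) = 17*(1/11) = 17/11)
A(d(U(2), 5))² = (17/11)² = 289/121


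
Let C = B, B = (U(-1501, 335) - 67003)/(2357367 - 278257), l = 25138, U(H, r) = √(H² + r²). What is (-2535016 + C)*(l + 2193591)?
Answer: -11693982442134568227/2079110 + 2218729*√2365226/2079110 ≈ -5.6245e+12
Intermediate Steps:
B = -67003/2079110 + √2365226/2079110 (B = (√((-1501)² + 335²) - 67003)/(2357367 - 278257) = (√(2253001 + 112225) - 67003)/2079110 = (√2365226 - 67003)*(1/2079110) = (-67003 + √2365226)*(1/2079110) = -67003/2079110 + √2365226/2079110 ≈ -0.031487)
C = -67003/2079110 + √2365226/2079110 ≈ -0.031487
(-2535016 + C)*(l + 2193591) = (-2535016 + (-67003/2079110 + √2365226/2079110))*(25138 + 2193591) = (-5270577182763/2079110 + √2365226/2079110)*2218729 = -11693982442134568227/2079110 + 2218729*√2365226/2079110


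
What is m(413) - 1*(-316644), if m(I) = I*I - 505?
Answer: 486708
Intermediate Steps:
m(I) = -505 + I**2 (m(I) = I**2 - 505 = -505 + I**2)
m(413) - 1*(-316644) = (-505 + 413**2) - 1*(-316644) = (-505 + 170569) + 316644 = 170064 + 316644 = 486708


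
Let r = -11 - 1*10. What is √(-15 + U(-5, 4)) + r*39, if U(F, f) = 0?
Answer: -819 + I*√15 ≈ -819.0 + 3.873*I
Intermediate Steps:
r = -21 (r = -11 - 10 = -21)
√(-15 + U(-5, 4)) + r*39 = √(-15 + 0) - 21*39 = √(-15) - 819 = I*√15 - 819 = -819 + I*√15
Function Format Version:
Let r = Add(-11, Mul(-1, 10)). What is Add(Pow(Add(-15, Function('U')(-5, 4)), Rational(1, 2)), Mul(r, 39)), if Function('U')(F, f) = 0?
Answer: Add(-819, Mul(I, Pow(15, Rational(1, 2)))) ≈ Add(-819.00, Mul(3.8730, I))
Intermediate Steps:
r = -21 (r = Add(-11, -10) = -21)
Add(Pow(Add(-15, Function('U')(-5, 4)), Rational(1, 2)), Mul(r, 39)) = Add(Pow(Add(-15, 0), Rational(1, 2)), Mul(-21, 39)) = Add(Pow(-15, Rational(1, 2)), -819) = Add(Mul(I, Pow(15, Rational(1, 2))), -819) = Add(-819, Mul(I, Pow(15, Rational(1, 2))))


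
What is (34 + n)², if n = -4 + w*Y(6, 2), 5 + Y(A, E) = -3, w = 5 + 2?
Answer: 676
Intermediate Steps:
w = 7
Y(A, E) = -8 (Y(A, E) = -5 - 3 = -8)
n = -60 (n = -4 + 7*(-8) = -4 - 56 = -60)
(34 + n)² = (34 - 60)² = (-26)² = 676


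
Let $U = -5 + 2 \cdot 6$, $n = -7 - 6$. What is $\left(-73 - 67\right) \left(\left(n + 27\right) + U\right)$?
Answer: $-2940$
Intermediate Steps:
$n = -13$ ($n = -7 - 6 = -13$)
$U = 7$ ($U = -5 + 12 = 7$)
$\left(-73 - 67\right) \left(\left(n + 27\right) + U\right) = \left(-73 - 67\right) \left(\left(-13 + 27\right) + 7\right) = - 140 \left(14 + 7\right) = \left(-140\right) 21 = -2940$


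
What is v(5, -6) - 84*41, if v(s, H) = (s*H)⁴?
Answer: 806556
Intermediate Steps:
v(s, H) = H⁴*s⁴ (v(s, H) = (H*s)⁴ = H⁴*s⁴)
v(5, -6) - 84*41 = (-6)⁴*5⁴ - 84*41 = 1296*625 - 3444 = 810000 - 3444 = 806556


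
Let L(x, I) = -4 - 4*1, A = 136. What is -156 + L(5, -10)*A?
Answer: -1244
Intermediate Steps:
L(x, I) = -8 (L(x, I) = -4 - 4 = -8)
-156 + L(5, -10)*A = -156 - 8*136 = -156 - 1088 = -1244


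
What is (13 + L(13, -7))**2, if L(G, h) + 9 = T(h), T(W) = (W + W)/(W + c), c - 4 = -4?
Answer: 36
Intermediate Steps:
c = 0 (c = 4 - 4 = 0)
T(W) = 2 (T(W) = (W + W)/(W + 0) = (2*W)/W = 2)
L(G, h) = -7 (L(G, h) = -9 + 2 = -7)
(13 + L(13, -7))**2 = (13 - 7)**2 = 6**2 = 36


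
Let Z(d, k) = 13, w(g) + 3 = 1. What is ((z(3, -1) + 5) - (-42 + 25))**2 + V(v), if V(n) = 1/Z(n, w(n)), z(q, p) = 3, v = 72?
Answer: 8126/13 ≈ 625.08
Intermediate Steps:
w(g) = -2 (w(g) = -3 + 1 = -2)
V(n) = 1/13
((z(3, -1) + 5) - (-42 + 25))**2 + V(v) = ((3 + 5) - (-42 + 25))**2 + 1/13 = (8 - 1*(-17))**2 + 1/13 = (8 + 17)**2 + 1/13 = 25**2 + 1/13 = 625 + 1/13 = 8126/13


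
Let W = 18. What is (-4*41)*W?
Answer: -2952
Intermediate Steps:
(-4*41)*W = -4*41*18 = -164*18 = -2952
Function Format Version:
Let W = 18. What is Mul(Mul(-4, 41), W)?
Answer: -2952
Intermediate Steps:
Mul(Mul(-4, 41), W) = Mul(Mul(-4, 41), 18) = Mul(-164, 18) = -2952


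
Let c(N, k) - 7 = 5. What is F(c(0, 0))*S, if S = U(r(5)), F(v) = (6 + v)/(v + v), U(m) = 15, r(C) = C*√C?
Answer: 45/4 ≈ 11.250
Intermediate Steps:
c(N, k) = 12 (c(N, k) = 7 + 5 = 12)
r(C) = C^(3/2)
F(v) = (6 + v)/(2*v) (F(v) = (6 + v)/((2*v)) = (6 + v)*(1/(2*v)) = (6 + v)/(2*v))
S = 15
F(c(0, 0))*S = ((½)*(6 + 12)/12)*15 = ((½)*(1/12)*18)*15 = (¾)*15 = 45/4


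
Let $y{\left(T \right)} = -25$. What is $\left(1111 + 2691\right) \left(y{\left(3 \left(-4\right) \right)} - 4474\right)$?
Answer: $-17105198$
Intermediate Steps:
$\left(1111 + 2691\right) \left(y{\left(3 \left(-4\right) \right)} - 4474\right) = \left(1111 + 2691\right) \left(-25 - 4474\right) = 3802 \left(-4499\right) = -17105198$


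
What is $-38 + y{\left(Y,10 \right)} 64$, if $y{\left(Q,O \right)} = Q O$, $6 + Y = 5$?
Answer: $-678$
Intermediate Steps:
$Y = -1$ ($Y = -6 + 5 = -1$)
$y{\left(Q,O \right)} = O Q$
$-38 + y{\left(Y,10 \right)} 64 = -38 + 10 \left(-1\right) 64 = -38 - 640 = -678$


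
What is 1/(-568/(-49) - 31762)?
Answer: -49/1555770 ≈ -3.1496e-5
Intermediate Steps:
1/(-568/(-49) - 31762) = 1/(-1/49*(-568) - 31762) = 1/(568/49 - 31762) = 1/(-1555770/49) = -49/1555770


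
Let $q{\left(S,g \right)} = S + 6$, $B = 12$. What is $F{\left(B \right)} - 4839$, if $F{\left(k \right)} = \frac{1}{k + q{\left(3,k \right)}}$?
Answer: $- \frac{101618}{21} \approx -4839.0$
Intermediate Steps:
$q{\left(S,g \right)} = 6 + S$
$F{\left(k \right)} = \frac{1}{9 + k}$ ($F{\left(k \right)} = \frac{1}{k + \left(6 + 3\right)} = \frac{1}{k + 9} = \frac{1}{9 + k}$)
$F{\left(B \right)} - 4839 = \frac{1}{9 + 12} - 4839 = \frac{1}{21} - 4839 = - \frac{101618}{21}$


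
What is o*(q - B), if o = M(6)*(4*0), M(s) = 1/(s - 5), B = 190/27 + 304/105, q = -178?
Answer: 0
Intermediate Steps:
B = 9386/945 (B = 190*(1/27) + 304*(1/105) = 190/27 + 304/105 = 9386/945 ≈ 9.9323)
M(s) = 1/(-5 + s)
o = 0 (o = (4*0)/(-5 + 6) = 0/1 = 1*0 = 0)
o*(q - B) = 0*(-178 - 1*9386/945) = 0*(-178 - 9386/945) = 0*(-177596/945) = 0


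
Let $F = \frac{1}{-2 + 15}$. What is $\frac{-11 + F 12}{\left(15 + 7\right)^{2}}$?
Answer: $- \frac{131}{6292} \approx -0.02082$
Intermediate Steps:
$F = \frac{1}{13} \approx 0.076923$
$\frac{-11 + F 12}{\left(15 + 7\right)^{2}} = \frac{-11 + \frac{1}{13} \cdot 12}{\left(15 + 7\right)^{2}} = \frac{-11 + \frac{12}{13}}{22^{2}} = - \frac{131}{13 \cdot 484} = \left(- \frac{131}{13}\right) \frac{1}{484} = - \frac{131}{6292}$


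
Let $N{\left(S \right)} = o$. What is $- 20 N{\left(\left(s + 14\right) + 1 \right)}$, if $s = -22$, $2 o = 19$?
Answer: $-190$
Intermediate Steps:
$o = \frac{19}{2}$ ($o = \frac{1}{2} \cdot 19 = \frac{19}{2} \approx 9.5$)
$N{\left(S \right)} = \frac{19}{2}$
$- 20 N{\left(\left(s + 14\right) + 1 \right)} = \left(-20\right) \frac{19}{2} = -190$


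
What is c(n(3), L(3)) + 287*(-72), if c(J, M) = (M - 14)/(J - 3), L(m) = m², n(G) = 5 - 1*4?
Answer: -41323/2 ≈ -20662.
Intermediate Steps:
n(G) = 1 (n(G) = 5 - 4 = 1)
c(J, M) = (-14 + M)/(-3 + J)
c(n(3), L(3)) + 287*(-72) = (-14 + 3²)/(-3 + 1) + 287*(-72) = (-14 + 9)/(-2) - 20664 = -½*(-5) - 20664 = 5/2 - 20664 = -41323/2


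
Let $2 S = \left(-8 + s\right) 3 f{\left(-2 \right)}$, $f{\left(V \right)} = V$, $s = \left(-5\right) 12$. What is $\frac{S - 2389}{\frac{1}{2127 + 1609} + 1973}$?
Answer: $- \frac{8163160}{7371129} \approx -1.1075$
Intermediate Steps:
$s = -60$
$S = 204$ ($S = \frac{\left(-8 - 60\right) 3 \left(-2\right)}{2} = \frac{\left(-68\right) \left(-6\right)}{2} = \frac{1}{2} \cdot 408 = 204$)
$\frac{S - 2389}{\frac{1}{2127 + 1609} + 1973} = \frac{204 - 2389}{\frac{1}{2127 + 1609} + 1973} = - \frac{2185}{\frac{1}{3736} + 1973} = - \frac{2185}{\frac{7371129}{3736}} = \left(-2185\right) \frac{3736}{7371129} = - \frac{8163160}{7371129}$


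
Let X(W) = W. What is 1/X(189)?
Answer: 1/189 ≈ 0.0052910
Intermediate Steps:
1/X(189) = 1/189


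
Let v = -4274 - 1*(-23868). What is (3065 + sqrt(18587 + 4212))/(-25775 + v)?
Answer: -3065/6181 - sqrt(22799)/6181 ≈ -0.52030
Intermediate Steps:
v = 19594 (v = -4274 + 23868 = 19594)
(3065 + sqrt(18587 + 4212))/(-25775 + v) = (3065 + sqrt(18587 + 4212))/(-25775 + 19594) = (3065 + sqrt(22799))/(-6181) = (3065 + sqrt(22799))*(-1/6181) = -3065/6181 - sqrt(22799)/6181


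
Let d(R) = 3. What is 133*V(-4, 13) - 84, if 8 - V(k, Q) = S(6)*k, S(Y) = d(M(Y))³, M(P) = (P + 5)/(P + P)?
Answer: 15344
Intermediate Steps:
M(P) = (5 + P)/(2*P) (M(P) = (5 + P)/((2*P)) = (5 + P)*(1/(2*P)) = (5 + P)/(2*P))
S(Y) = 27 (S(Y) = 3³ = 27)
V(k, Q) = 8 - 27*k
133*V(-4, 13) - 84 = 133*(8 - 27*(-4)) - 84 = 133*(8 + 108) - 84 = 133*116 - 84 = 15428 - 84 = 15344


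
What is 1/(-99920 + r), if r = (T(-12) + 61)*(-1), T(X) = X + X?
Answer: -1/99957 ≈ -1.0004e-5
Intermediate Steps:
T(X) = 2*X
r = -37 (r = (2*(-12) + 61)*(-1) = (-24 + 61)*(-1) = 37*(-1) = -37)
1/(-99920 + r) = 1/(-99920 - 37) = 1/(-99957) = -1/99957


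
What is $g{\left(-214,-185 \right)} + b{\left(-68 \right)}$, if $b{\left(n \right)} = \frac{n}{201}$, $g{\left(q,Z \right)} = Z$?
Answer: $- \frac{37253}{201} \approx -185.34$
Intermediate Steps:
$b{\left(n \right)} = \frac{n}{201}$ ($b{\left(n \right)} = n \frac{1}{201} = \frac{n}{201}$)
$g{\left(-214,-185 \right)} + b{\left(-68 \right)} = -185 + \frac{1}{201} \left(-68\right) = -185 - \frac{68}{201} = - \frac{37253}{201}$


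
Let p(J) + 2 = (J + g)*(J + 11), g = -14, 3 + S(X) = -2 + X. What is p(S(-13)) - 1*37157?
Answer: -36935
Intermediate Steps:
S(X) = -5 + X (S(X) = -3 + (-2 + X) = -5 + X)
p(J) = -2 + (-14 + J)*(11 + J) (p(J) = -2 + (J - 14)*(J + 11) = -2 + (-14 + J)*(11 + J))
p(S(-13)) - 1*37157 = (-156 + (-5 - 13)**2 - 3*(-5 - 13)) - 1*37157 = (-156 + (-18)**2 - 3*(-18)) - 37157 = (-156 + 324 + 54) - 37157 = 222 - 37157 = -36935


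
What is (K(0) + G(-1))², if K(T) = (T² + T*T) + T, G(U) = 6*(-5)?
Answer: 900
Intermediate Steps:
G(U) = -30
K(T) = T + 2*T² (K(T) = (T² + T²) + T = 2*T² + T = T + 2*T²)
(K(0) + G(-1))² = (0*(1 + 2*0) - 30)² = (0*(1 + 0) - 30)² = (0*1 - 30)² = (0 - 30)² = (-30)² = 900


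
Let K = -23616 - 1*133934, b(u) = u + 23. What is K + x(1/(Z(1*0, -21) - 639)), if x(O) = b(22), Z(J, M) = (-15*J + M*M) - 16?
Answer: -157505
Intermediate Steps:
Z(J, M) = -16 + M**2 - 15*J (Z(J, M) = (-15*J + M**2) - 16 = (M**2 - 15*J) - 16 = -16 + M**2 - 15*J)
b(u) = 23 + u
x(O) = 45 (x(O) = 23 + 22 = 45)
K = -157550 (K = -23616 - 133934 = -157550)
K + x(1/(Z(1*0, -21) - 639)) = -157550 + 45 = -157505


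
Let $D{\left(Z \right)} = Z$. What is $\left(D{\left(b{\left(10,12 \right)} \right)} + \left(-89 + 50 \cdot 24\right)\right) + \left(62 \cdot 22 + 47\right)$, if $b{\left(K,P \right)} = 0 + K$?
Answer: $2532$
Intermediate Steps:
$b{\left(K,P \right)} = K$
$\left(D{\left(b{\left(10,12 \right)} \right)} + \left(-89 + 50 \cdot 24\right)\right) + \left(62 \cdot 22 + 47\right) = \left(10 + \left(-89 + 50 \cdot 24\right)\right) + \left(62 \cdot 22 + 47\right) = \left(10 + \left(-89 + 1200\right)\right) + \left(1364 + 47\right) = \left(10 + 1111\right) + 1411 = 1121 + 1411 = 2532$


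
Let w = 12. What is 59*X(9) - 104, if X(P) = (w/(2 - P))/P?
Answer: -2420/21 ≈ -115.24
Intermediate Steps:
X(P) = 12/(P*(2 - P)) (X(P) = (12/(2 - P))/P = 12/(P*(2 - P)))
59*X(9) - 104 = 59*(-12/(9*(-2 + 9))) - 104 = 59*(-12*⅑/7) - 104 = 59*(-12*⅑*⅐) - 104 = 59*(-4/21) - 104 = -236/21 - 104 = -2420/21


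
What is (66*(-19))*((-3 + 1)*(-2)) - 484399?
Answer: -489415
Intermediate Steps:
(66*(-19))*((-3 + 1)*(-2)) - 484399 = -(-2508)*(-2) - 484399 = -1254*4 - 484399 = -5016 - 484399 = -489415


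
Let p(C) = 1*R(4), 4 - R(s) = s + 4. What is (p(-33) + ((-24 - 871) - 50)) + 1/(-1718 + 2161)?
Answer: -420406/443 ≈ -949.00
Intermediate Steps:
R(s) = -s (R(s) = 4 - (s + 4) = 4 - (4 + s) = 4 + (-4 - s) = -s)
p(C) = -4 (p(C) = 1*(-1*4) = 1*(-4) = -4)
(p(-33) + ((-24 - 871) - 50)) + 1/(-1718 + 2161) = (-4 + ((-24 - 871) - 50)) + 1/(-1718 + 2161) = (-4 + (-895 - 50)) + 1/443 = (-4 - 945) + 1/443 = -949 + 1/443 = -420406/443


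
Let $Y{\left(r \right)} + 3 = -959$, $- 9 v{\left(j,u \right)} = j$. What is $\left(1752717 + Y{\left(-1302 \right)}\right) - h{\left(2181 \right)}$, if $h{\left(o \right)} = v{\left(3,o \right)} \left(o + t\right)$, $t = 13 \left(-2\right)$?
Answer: $\frac{5257420}{3} \approx 1.7525 \cdot 10^{6}$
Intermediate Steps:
$v{\left(j,u \right)} = - \frac{j}{9}$
$t = -26$
$h{\left(o \right)} = \frac{26}{3} - \frac{o}{3}$ ($h{\left(o \right)} = \left(- \frac{1}{9}\right) 3 \left(o - 26\right) = - \frac{-26 + o}{3} = \frac{26}{3} - \frac{o}{3}$)
$Y{\left(r \right)} = -962$ ($Y{\left(r \right)} = -3 - 959 = -962$)
$\left(1752717 + Y{\left(-1302 \right)}\right) - h{\left(2181 \right)} = \left(1752717 - 962\right) - \left(\frac{26}{3} - 727\right) = 1751755 - \left(\frac{26}{3} - 727\right) = 1751755 - - \frac{2155}{3} = 1751755 + \frac{2155}{3} = \frac{5257420}{3}$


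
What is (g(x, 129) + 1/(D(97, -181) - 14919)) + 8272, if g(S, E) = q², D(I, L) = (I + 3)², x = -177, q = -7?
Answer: 40930998/4919 ≈ 8321.0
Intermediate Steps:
D(I, L) = (3 + I)²
g(S, E) = 49 (g(S, E) = (-7)² = 49)
(g(x, 129) + 1/(D(97, -181) - 14919)) + 8272 = (49 + 1/((3 + 97)² - 14919)) + 8272 = (49 + 1/(100² - 14919)) + 8272 = (49 + 1/(10000 - 14919)) + 8272 = (49 + 1/(-4919)) + 8272 = (49 - 1/4919) + 8272 = 241030/4919 + 8272 = 40930998/4919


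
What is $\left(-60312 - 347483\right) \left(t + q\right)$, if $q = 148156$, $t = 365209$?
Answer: $-209347680175$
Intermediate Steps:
$\left(-60312 - 347483\right) \left(t + q\right) = \left(-60312 - 347483\right) \left(365209 + 148156\right) = \left(-407795\right) 513365 = -209347680175$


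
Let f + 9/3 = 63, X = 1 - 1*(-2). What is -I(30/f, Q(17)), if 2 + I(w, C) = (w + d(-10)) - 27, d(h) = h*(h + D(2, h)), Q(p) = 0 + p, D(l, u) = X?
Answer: -83/2 ≈ -41.500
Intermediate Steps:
X = 3 (X = 1 + 2 = 3)
D(l, u) = 3
Q(p) = p
f = 60 (f = -3 + 63 = 60)
d(h) = h*(3 + h) (d(h) = h*(h + 3) = h*(3 + h))
I(w, C) = 41 + w (I(w, C) = -2 + ((w - 10*(3 - 10)) - 27) = -2 + ((w - 10*(-7)) - 27) = -2 + ((w + 70) - 27) = -2 + ((70 + w) - 27) = -2 + (43 + w) = 41 + w)
-I(30/f, Q(17)) = -(41 + 30/60) = -(41 + 30*(1/60)) = -(41 + 1/2) = -1*83/2 = -83/2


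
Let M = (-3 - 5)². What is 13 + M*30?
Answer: 1933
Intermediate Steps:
M = 64 (M = (-8)² = 64)
13 + M*30 = 13 + 64*30 = 13 + 1920 = 1933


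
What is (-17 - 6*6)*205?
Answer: -10865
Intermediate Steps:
(-17 - 6*6)*205 = (-17 - 36)*205 = -53*205 = -10865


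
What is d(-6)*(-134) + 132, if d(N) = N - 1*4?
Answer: 1472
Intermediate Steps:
d(N) = -4 + N (d(N) = N - 4 = -4 + N)
d(-6)*(-134) + 132 = (-4 - 6)*(-134) + 132 = -10*(-134) + 132 = 1340 + 132 = 1472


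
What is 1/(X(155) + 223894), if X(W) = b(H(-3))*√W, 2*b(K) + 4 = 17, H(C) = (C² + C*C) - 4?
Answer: 895576/200514066749 - 26*√155/200514066749 ≈ 4.4648e-6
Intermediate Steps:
H(C) = -4 + 2*C² (H(C) = (C² + C²) - 4 = 2*C² - 4 = -4 + 2*C²)
b(K) = 13/2 (b(K) = -2 + (½)*17 = -2 + 17/2 = 13/2)
X(W) = 13*√W/2
1/(X(155) + 223894) = 1/(13*√155/2 + 223894) = 1/(223894 + 13*√155/2)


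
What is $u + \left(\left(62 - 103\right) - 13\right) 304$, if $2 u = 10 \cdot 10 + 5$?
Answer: $- \frac{32727}{2} \approx -16364.0$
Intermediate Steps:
$u = \frac{105}{2}$ ($u = \frac{10 \cdot 10 + 5}{2} = \frac{100 + 5}{2} = \frac{1}{2} \cdot 105 = \frac{105}{2} \approx 52.5$)
$u + \left(\left(62 - 103\right) - 13\right) 304 = \frac{105}{2} + \left(\left(62 - 103\right) - 13\right) 304 = \frac{105}{2} + \left(-41 - 13\right) 304 = \frac{105}{2} - 16416 = - \frac{32727}{2}$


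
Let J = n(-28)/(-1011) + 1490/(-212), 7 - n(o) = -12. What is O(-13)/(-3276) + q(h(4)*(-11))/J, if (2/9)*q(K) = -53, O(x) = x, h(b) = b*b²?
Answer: 920235163/27187524 ≈ 33.848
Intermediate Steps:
h(b) = b³
q(K) = -477/2 (q(K) = (9/2)*(-53) = -477/2)
n(o) = 19 (n(o) = 7 - 1*(-12) = 7 + 12 = 19)
J = -755209/107166 (J = 19/(-1011) + 1490/(-212) = 19*(-1/1011) + 1490*(-1/212) = -19/1011 - 745/106 = -755209/107166 ≈ -7.0471)
O(-13)/(-3276) + q(h(4)*(-11))/J = -13/(-3276) - 477/(2*(-755209/107166)) = -13*(-1/3276) - 477/2*(-107166/755209) = 1/252 + 25559091/755209 = 920235163/27187524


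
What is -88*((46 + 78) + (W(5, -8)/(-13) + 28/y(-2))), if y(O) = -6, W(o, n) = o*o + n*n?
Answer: -386056/39 ≈ -9898.9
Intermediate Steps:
W(o, n) = n**2 + o**2 (W(o, n) = o**2 + n**2 = n**2 + o**2)
-88*((46 + 78) + (W(5, -8)/(-13) + 28/y(-2))) = -88*((46 + 78) + (((-8)**2 + 5**2)/(-13) + 28/(-6))) = -88*(124 + ((64 + 25)*(-1/13) + 28*(-1/6))) = -88*(124 + (89*(-1/13) - 14/3)) = -88*(124 + (-89/13 - 14/3)) = -88*(124 - 449/39) = -88*4387/39 = -386056/39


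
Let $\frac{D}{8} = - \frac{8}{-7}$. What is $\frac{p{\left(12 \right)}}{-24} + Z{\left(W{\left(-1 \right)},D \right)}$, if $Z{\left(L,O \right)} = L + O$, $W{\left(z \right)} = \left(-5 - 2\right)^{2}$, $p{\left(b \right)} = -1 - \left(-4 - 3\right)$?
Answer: $\frac{1621}{28} \approx 57.893$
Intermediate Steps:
$p{\left(b \right)} = 6$ ($p{\left(b \right)} = -1 - -7 = -1 + 7 = 6$)
$W{\left(z \right)} = 49$ ($W{\left(z \right)} = \left(-7\right)^{2} = 49$)
$D = \frac{64}{7}$ ($D = 8 \left(- \frac{8}{-7}\right) = 8 \left(\left(-8\right) \left(- \frac{1}{7}\right)\right) = 8 \cdot \frac{8}{7} = \frac{64}{7} \approx 9.1429$)
$\frac{p{\left(12 \right)}}{-24} + Z{\left(W{\left(-1 \right)},D \right)} = \frac{6}{-24} + \left(49 + \frac{64}{7}\right) = 6 \left(- \frac{1}{24}\right) + \frac{407}{7} = - \frac{1}{4} + \frac{407}{7} = \frac{1621}{28}$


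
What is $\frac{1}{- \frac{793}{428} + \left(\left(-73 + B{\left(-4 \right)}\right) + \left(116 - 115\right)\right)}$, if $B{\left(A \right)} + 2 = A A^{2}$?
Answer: $- \frac{428}{59857} \approx -0.0071504$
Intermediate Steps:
$B{\left(A \right)} = -2 + A^{3}$ ($B{\left(A \right)} = -2 + A A^{2} = -2 + A^{3}$)
$\frac{1}{- \frac{793}{428} + \left(\left(-73 + B{\left(-4 \right)}\right) + \left(116 - 115\right)\right)} = \frac{1}{- \frac{793}{428} + \left(\left(-73 + \left(-2 + \left(-4\right)^{3}\right)\right) + \left(116 - 115\right)\right)} = \frac{1}{\left(-793\right) \frac{1}{428} + \left(\left(-73 - 66\right) + 1\right)} = \frac{1}{- \frac{793}{428} + \left(\left(-73 - 66\right) + 1\right)} = \frac{1}{- \frac{793}{428} + \left(-139 + 1\right)} = \frac{1}{- \frac{793}{428} - 138} = \frac{1}{- \frac{59857}{428}} = - \frac{428}{59857}$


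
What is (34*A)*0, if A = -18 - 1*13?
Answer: 0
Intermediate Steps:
A = -31 (A = -18 - 13 = -31)
(34*A)*0 = (34*(-31))*0 = -1054*0 = 0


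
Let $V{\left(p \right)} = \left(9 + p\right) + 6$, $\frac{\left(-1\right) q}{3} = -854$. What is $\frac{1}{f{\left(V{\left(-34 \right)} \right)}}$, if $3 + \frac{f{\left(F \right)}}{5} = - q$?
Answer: $- \frac{1}{12825} \approx -7.7973 \cdot 10^{-5}$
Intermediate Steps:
$q = 2562$ ($q = \left(-3\right) \left(-854\right) = 2562$)
$V{\left(p \right)} = 15 + p$
$f{\left(F \right)} = -12825$ ($f{\left(F \right)} = -15 + 5 \left(\left(-1\right) 2562\right) = -15 + 5 \left(-2562\right) = -15 - 12810 = -12825$)
$\frac{1}{f{\left(V{\left(-34 \right)} \right)}} = \frac{1}{-12825} = - \frac{1}{12825}$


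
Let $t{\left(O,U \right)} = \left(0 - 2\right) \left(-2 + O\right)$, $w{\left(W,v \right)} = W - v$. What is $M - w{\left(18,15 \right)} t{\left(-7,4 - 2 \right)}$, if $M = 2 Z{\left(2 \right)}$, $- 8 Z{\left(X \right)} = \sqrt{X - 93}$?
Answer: $-54 - \frac{i \sqrt{91}}{4} \approx -54.0 - 2.3848 i$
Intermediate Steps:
$t{\left(O,U \right)} = 4 - 2 O$ ($t{\left(O,U \right)} = - 2 \left(-2 + O\right) = 4 - 2 O$)
$Z{\left(X \right)} = - \frac{\sqrt{-93 + X}}{8}$ ($Z{\left(X \right)} = - \frac{\sqrt{X - 93}}{8} = - \frac{\sqrt{-93 + X}}{8}$)
$M = - \frac{i \sqrt{91}}{4}$ ($M = 2 \left(- \frac{\sqrt{-93 + 2}}{8}\right) = 2 \left(- \frac{\sqrt{-91}}{8}\right) = 2 \left(- \frac{i \sqrt{91}}{8}\right) = - \frac{i \sqrt{91}}{4} \approx - 2.3848 i$)
$M - w{\left(18,15 \right)} t{\left(-7,4 - 2 \right)} = - \frac{i \sqrt{91}}{4} - \left(18 - 15\right) \left(4 - -14\right) = - \frac{i \sqrt{91}}{4} - \left(18 - 15\right) \left(4 + 14\right) = - \frac{i \sqrt{91}}{4} - 3 \cdot 18 = - \frac{i \sqrt{91}}{4} - 54 = -54 - \frac{i \sqrt{91}}{4}$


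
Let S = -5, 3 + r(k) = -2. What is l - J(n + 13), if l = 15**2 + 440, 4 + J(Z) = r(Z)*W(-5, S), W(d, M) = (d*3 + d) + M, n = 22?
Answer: 544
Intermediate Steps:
r(k) = -5 (r(k) = -3 - 2 = -5)
W(d, M) = M + 4*d (W(d, M) = (3*d + d) + M = 4*d + M = M + 4*d)
J(Z) = 121 (J(Z) = -4 - 5*(-5 + 4*(-5)) = -4 - 5*(-5 - 20) = -4 - 5*(-25) = -4 + 125 = 121)
l = 665 (l = 225 + 440 = 665)
l - J(n + 13) = 665 - 1*121 = 665 - 121 = 544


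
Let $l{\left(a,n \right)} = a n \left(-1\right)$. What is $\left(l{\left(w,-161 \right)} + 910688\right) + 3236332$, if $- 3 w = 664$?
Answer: $\frac{12334156}{3} \approx 4.1114 \cdot 10^{6}$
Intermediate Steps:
$w = - \frac{664}{3}$ ($w = \left(- \frac{1}{3}\right) 664 = - \frac{664}{3} \approx -221.33$)
$l{\left(a,n \right)} = - a n$
$\left(l{\left(w,-161 \right)} + 910688\right) + 3236332 = \left(\left(-1\right) \left(- \frac{664}{3}\right) \left(-161\right) + 910688\right) + 3236332 = \left(- \frac{106904}{3} + 910688\right) + 3236332 = \frac{2625160}{3} + 3236332 = \frac{12334156}{3}$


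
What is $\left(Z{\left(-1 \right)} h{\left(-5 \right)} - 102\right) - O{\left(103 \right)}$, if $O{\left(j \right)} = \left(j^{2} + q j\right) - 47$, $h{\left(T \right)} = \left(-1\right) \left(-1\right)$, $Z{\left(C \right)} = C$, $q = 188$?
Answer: $-30029$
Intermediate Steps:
$h{\left(T \right)} = 1$
$O{\left(j \right)} = -47 + j^{2} + 188 j$ ($O{\left(j \right)} = \left(j^{2} + 188 j\right) - 47 = -47 + j^{2} + 188 j$)
$\left(Z{\left(-1 \right)} h{\left(-5 \right)} - 102\right) - O{\left(103 \right)} = \left(\left(-1\right) 1 - 102\right) - \left(-47 + 103^{2} + 188 \cdot 103\right) = \left(-1 - 102\right) - \left(-47 + 10609 + 19364\right) = -103 - 29926 = -30029$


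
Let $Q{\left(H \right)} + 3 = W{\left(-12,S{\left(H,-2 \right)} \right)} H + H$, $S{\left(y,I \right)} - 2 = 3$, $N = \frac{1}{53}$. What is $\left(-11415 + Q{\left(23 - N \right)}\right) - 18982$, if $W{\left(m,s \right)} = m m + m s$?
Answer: $- \frac{1507670}{53} \approx -28447.0$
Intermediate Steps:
$N = \frac{1}{53} \approx 0.018868$
$S{\left(y,I \right)} = 5$ ($S{\left(y,I \right)} = 2 + 3 = 5$)
$W{\left(m,s \right)} = m^{2} + m s$
$Q{\left(H \right)} = -3 + 85 H$ ($Q{\left(H \right)} = -3 + \left(- 12 \left(-12 + 5\right) H + H\right) = -3 + \left(\left(-12\right) \left(-7\right) H + H\right) = -3 + \left(84 H + H\right) = -3 + 85 H$)
$\left(-11415 + Q{\left(23 - N \right)}\right) - 18982 = \left(-11415 - \left(3 - 85 \left(23 - \frac{1}{53}\right)\right)\right) - 18982 = \left(-11415 + \left(-3 + 85 \cdot \frac{1218}{53}\right)\right) - 18982 = \left(-11415 + \left(-3 + \frac{103530}{53}\right)\right) - 18982 = \left(-11415 + \frac{103371}{53}\right) - 18982 = - \frac{501624}{53} - 18982 = - \frac{1507670}{53}$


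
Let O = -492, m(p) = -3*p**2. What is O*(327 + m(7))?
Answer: -88560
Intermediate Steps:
O*(327 + m(7)) = -492*(327 - 3*7**2) = -492*(327 - 3*49) = -492*(327 - 147) = -492*180 = -88560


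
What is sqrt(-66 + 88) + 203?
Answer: 203 + sqrt(22) ≈ 207.69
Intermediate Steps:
sqrt(-66 + 88) + 203 = sqrt(22) + 203 = 203 + sqrt(22)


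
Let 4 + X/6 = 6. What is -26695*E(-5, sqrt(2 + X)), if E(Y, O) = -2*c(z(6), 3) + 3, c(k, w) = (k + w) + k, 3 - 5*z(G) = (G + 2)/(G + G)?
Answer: 389747/3 ≈ 1.2992e+5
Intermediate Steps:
X = 12 (X = -24 + 6*6 = -24 + 36 = 12)
z(G) = 3/5 - (2 + G)/(10*G) (z(G) = 3/5 - (G + 2)/(5*(G + G)) = 3/5 - (2 + G)/(5*(2*G)) = 3/5 - (2 + G)*1/(2*G)/5 = 3/5 - (2 + G)/(10*G))
c(k, w) = w + 2*k
E(Y, O) = -73/15 (E(Y, O) = -2*(3 + 2*((1/10)*(-2 + 5*6)/6)) + 3 = -2*(3 + 2*((1/10)*(1/6)*(-2 + 30))) + 3 = -2*(3 + 2*((1/10)*(1/6)*28)) + 3 = -2*(3 + 2*(7/15)) + 3 = -2*(3 + 14/15) + 3 = -2*59/15 + 3 = -118/15 + 3 = -73/15)
-26695*E(-5, sqrt(2 + X)) = -26695*(-73/15) = 389747/3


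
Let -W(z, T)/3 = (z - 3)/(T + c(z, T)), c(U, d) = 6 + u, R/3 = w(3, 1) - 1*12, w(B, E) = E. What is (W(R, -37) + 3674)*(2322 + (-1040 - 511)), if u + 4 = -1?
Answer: 2830341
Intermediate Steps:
u = -5 (u = -4 - 1 = -5)
R = -33 (R = 3*(1 - 1*12) = 3*(1 - 12) = 3*(-11) = -33)
c(U, d) = 1 (c(U, d) = 6 - 5 = 1)
W(z, T) = -3*(-3 + z)/(1 + T) (W(z, T) = -3*(z - 3)/(T + 1) = -3*(-3 + z)/(1 + T))
(W(R, -37) + 3674)*(2322 + (-1040 - 511)) = (3*(3 - 1*(-33))/(1 - 37) + 3674)*(2322 + (-1040 - 511)) = (3*(3 + 33)/(-36) + 3674)*(2322 - 1551) = (3*(-1/36)*36 + 3674)*771 = (-3 + 3674)*771 = 3671*771 = 2830341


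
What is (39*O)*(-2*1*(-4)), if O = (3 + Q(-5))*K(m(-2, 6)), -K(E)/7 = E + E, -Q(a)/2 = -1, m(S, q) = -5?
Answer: 109200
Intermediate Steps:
Q(a) = 2 (Q(a) = -2*(-1) = 2)
K(E) = -14*E (K(E) = -7*(E + E) = -14*E)
O = 350 (O = (3 + 2)*(-14*(-5)) = 5*70 = 350)
(39*O)*(-2*1*(-4)) = (39*350)*(-2*1*(-4)) = 13650*(-2*(-4)) = 13650*8 = 109200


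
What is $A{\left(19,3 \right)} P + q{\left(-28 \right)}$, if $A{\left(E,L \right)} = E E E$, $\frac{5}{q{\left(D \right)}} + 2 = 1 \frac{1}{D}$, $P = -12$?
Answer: $- \frac{4691696}{57} \approx -82311.0$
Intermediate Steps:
$q{\left(D \right)} = \frac{5}{-2 + \frac{1}{D}}$ ($q{\left(D \right)} = \frac{5}{-2 + 1 \frac{1}{D}} = \frac{5}{-2 + \frac{1}{D}}$)
$A{\left(E,L \right)} = E^{3}$ ($A{\left(E,L \right)} = E^{2} E = E^{3}$)
$A{\left(19,3 \right)} P + q{\left(-28 \right)} = 19^{3} \left(-12\right) - - \frac{140}{-1 + 2 \left(-28\right)} = 6859 \left(-12\right) - - \frac{140}{-1 - 56} = -82308 - - \frac{140}{-57} = -82308 - \left(-140\right) \left(- \frac{1}{57}\right) = -82308 - \frac{140}{57} = - \frac{4691696}{57}$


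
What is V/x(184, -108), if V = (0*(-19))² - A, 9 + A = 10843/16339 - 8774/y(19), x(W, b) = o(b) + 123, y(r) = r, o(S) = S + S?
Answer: -145946338/28871013 ≈ -5.0551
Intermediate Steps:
o(S) = 2*S
x(W, b) = 123 + 2*b (x(W, b) = 2*b + 123 = 123 + 2*b)
A = -145946338/310441 (A = -9 + (10843/16339 - 8774/19) = -9 - 143152369/310441 = -145946338/310441 ≈ -470.13)
V = 145946338/310441 (V = (0*(-19))² - 1*(-145946338/310441) = 0² + 145946338/310441 = 0 + 145946338/310441 = 145946338/310441 ≈ 470.13)
V/x(184, -108) = 145946338/(310441*(123 + 2*(-108))) = 145946338/(310441*(123 - 216)) = (145946338/310441)/(-93) = (145946338/310441)*(-1/93) = -145946338/28871013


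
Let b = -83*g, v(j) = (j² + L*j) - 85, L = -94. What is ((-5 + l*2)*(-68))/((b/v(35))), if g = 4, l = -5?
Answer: 548250/83 ≈ 6605.4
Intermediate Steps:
v(j) = -85 + j² - 94*j (v(j) = (j² - 94*j) - 85 = -85 + j² - 94*j)
b = -332 (b = -83*4 = -332)
((-5 + l*2)*(-68))/((b/v(35))) = ((-5 - 5*2)*(-68))/((-332/(-85 + 35² - 94*35))) = ((-5 - 10)*(-68))/((-332/(-85 + 1225 - 3290))) = (-15*(-68))/((-332/(-2150))) = 1020/((-332*(-1/2150))) = 1020/(166/1075) = 1020*(1075/166) = 548250/83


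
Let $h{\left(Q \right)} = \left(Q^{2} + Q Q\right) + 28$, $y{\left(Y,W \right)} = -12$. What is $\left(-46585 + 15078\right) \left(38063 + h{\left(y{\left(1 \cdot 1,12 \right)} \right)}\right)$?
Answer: $-1209207153$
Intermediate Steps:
$h{\left(Q \right)} = 28 + 2 Q^{2}$ ($h{\left(Q \right)} = \left(Q^{2} + Q^{2}\right) + 28 = 2 Q^{2} + 28 = 28 + 2 Q^{2}$)
$\left(-46585 + 15078\right) \left(38063 + h{\left(y{\left(1 \cdot 1,12 \right)} \right)}\right) = \left(-46585 + 15078\right) \left(38063 + \left(28 + 2 \left(-12\right)^{2}\right)\right) = - 31507 \left(38063 + \left(28 + 2 \cdot 144\right)\right) = - 31507 \left(38063 + \left(28 + 288\right)\right) = - 31507 \left(38063 + 316\right) = \left(-31507\right) 38379 = -1209207153$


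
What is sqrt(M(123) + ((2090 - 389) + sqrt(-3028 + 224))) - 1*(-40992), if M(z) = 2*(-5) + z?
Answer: 40992 + sqrt(1814 + 2*I*sqrt(701)) ≈ 41035.0 + 0.62158*I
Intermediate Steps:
M(z) = -10 + z
sqrt(M(123) + ((2090 - 389) + sqrt(-3028 + 224))) - 1*(-40992) = sqrt((-10 + 123) + ((2090 - 389) + sqrt(-3028 + 224))) - 1*(-40992) = sqrt(113 + (1701 + sqrt(-2804))) + 40992 = sqrt(113 + (1701 + 2*I*sqrt(701))) + 40992 = sqrt(1814 + 2*I*sqrt(701)) + 40992 = 40992 + sqrt(1814 + 2*I*sqrt(701))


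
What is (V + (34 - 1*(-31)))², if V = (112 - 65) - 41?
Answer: 5041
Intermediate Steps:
V = 6 (V = 47 - 41 = 6)
(V + (34 - 1*(-31)))² = (6 + (34 - 1*(-31)))² = (6 + (34 + 31))² = (6 + 65)² = 71² = 5041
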